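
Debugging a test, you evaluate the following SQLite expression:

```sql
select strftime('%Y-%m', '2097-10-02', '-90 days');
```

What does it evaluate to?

First apply '-90 days': 2097-10-02 → 2097-07-04.
`%Y-%m` extracts the year-month: 2097-07.

2097-07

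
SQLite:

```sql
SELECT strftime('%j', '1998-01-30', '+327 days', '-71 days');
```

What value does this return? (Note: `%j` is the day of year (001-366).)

First apply '+327 days', '-71 days': 1998-01-30 → 1998-10-13.
Day-of-year for 1998-10-13: days since 1998-01-01 inclusive = 286, zero-padded to 286.

286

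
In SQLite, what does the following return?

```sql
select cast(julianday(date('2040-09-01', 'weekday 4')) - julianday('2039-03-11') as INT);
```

`weekday 4` advances to the next Thursday; 2040-09-01 is a Saturday, so it moves forward to 2040-09-06.
20 days remain in March 2039 after the 11th (31 − 11).
Full months from April 2039 through August 2040 contribute their day counts.
Then 6 days into September 2040.
Total: 20 + 30 + 31 + 30 + 31 + 31 + 30 + 31 + 30 + 31 + 31 + 29 + 31 + 30 + 31 + 30 + 31 + 31 + 6 = 545.

545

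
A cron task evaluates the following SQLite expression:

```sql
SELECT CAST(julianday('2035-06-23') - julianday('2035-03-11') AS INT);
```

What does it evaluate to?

20 days remain in March 2035 after the 11th (31 − 11).
April 2035: 30 days.
May 2035: 31 days.
Then 23 days into June 2035.
Total: 20 + 30 + 31 + 23 = 104.

104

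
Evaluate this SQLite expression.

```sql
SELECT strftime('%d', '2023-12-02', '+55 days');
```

26

First apply '+55 days': 2023-12-02 → 2024-01-26.
`%d` extracts the 2-digit day of month: 26.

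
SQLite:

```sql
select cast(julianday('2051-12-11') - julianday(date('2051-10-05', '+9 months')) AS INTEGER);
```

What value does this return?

-207

Adding +9 months to 2051-10-05 gives 2052-07-05.
20 days remain in December 2051 after the 11th (31 − 11).
Full months from January 2052 through June 2052 contribute their day counts.
Then 5 days into July 2052.
Total: 20 + 31 + 29 + 31 + 30 + 31 + 30 + 5 = 207.
The subtraction is earlier − later, so the result is −207 → -207.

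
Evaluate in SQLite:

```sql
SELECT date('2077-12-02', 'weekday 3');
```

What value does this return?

2077-12-08

`weekday 3` advances to the next Wednesday; 2077-12-02 is a Thursday, so it moves forward to 2077-12-08.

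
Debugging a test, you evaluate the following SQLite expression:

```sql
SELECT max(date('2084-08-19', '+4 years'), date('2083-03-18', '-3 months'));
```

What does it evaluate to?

2088-08-19

date('2084-08-19', '+4 years') → 2088-08-19.
date('2083-03-18', '-3 months') → 2082-12-18.
Later of the two is 2088-08-19.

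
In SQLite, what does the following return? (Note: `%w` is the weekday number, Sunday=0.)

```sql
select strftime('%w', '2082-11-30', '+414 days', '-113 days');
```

1

First apply '+414 days', '-113 days': 2082-11-30 → 2083-09-27.
2083-09-27 is a Monday; with Sunday=0 that is 1.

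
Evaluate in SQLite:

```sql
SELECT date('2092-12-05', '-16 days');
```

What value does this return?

2092-11-19

Going back 5 days from 2092-12-05 reaches 2092-11-30 (last day of November, 30 days).
Going back 11 days within November lands on 2092-11-19.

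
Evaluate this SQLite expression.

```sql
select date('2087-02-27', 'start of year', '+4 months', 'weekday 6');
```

`start of year` rewinds 2087-02-27 to 2087-01-01.
Adding +4 months to 2087-01-01 gives 2087-05-01.
`weekday 6` advances to the next Saturday; 2087-05-01 is a Thursday, so it moves forward to 2087-05-03.

2087-05-03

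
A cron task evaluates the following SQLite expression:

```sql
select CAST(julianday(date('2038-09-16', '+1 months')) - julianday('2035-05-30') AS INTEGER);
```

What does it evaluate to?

1235

Adding +1 month to 2038-09-16 gives 2038-10-16.
1 day remains in May 2035 after the 30th (31 − 30).
Full months from June 2035 through September 2038 contribute their day counts.
Then 16 days into October 2038.
Total: 1 + 30 + 31 + 31 + 30 + 31 + 30 + 31 + 31 + 29 + 31 + 30 + 31 + 30 + 31 + 31 + 30 + 31 + 30 + 31 + 31 + 28 + 31 + 30 + 31 + 30 + 31 + 31 + 30 + 31 + 30 + 31 + 31 + 28 + 31 + 30 + 31 + 30 + 31 + 31 + 30 + 16 = 1235.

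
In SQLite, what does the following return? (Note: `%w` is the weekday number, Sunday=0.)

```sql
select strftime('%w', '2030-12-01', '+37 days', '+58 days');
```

First apply '+37 days', '+58 days': 2030-12-01 → 2031-03-06.
2031-03-06 is a Thursday; with Sunday=0 that is 4.

4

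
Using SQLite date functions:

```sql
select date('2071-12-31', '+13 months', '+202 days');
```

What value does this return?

2073-08-21

Adding +13 months to 2071-12-31 gives 2073-01-31.
Applying '+202 days' to 2073-01-31: counting 202 days forward gives 2073-08-21.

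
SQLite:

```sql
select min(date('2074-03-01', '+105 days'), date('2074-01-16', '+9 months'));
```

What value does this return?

date('2074-03-01', '+105 days') → 2074-06-14.
date('2074-01-16', '+9 months') → 2074-10-16.
Earlier of the two is 2074-06-14.

2074-06-14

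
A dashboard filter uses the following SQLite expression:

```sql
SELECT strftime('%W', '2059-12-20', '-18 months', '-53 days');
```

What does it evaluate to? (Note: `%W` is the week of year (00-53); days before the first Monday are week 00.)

First apply '-18 months', '-53 days': 2059-12-20 → 2058-04-28.
2058-04-28 is a Sunday. SQLite's %W counts Mondays since the year started; the result is 16.

16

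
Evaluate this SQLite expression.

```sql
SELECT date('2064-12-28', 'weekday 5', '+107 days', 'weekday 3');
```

2065-04-22

`weekday 5` advances to the next Friday; 2064-12-28 is a Sunday, so it moves forward to 2065-01-02.
Applying '+107 days' to 2065-01-02: counting 107 days forward gives 2065-04-19.
`weekday 3` advances to the next Wednesday; 2065-04-19 is a Sunday, so it moves forward to 2065-04-22.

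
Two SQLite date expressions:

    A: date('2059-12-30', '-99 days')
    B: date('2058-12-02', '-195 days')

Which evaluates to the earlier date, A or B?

B

A = 2059-09-22.
B = 2058-05-21.
B is earlier.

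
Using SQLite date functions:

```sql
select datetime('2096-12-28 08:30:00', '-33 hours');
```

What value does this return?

-33 hours from 2096-12-28 08:30:00 is 2096-12-26 23:30:00 (crosses midnight).

2096-12-26 23:30:00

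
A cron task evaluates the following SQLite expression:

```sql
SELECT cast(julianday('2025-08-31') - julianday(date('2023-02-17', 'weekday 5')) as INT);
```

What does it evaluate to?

`weekday 5` advances to the next Friday; 2023-02-17 is already a Friday, so it stays at 2023-02-17.
11 days remain in February 2023 after the 17th (28 − 17).
Full months from March 2023 through July 2025 contribute their day counts.
Then 31 days into August 2025.
Total: 11 + 31 + 30 + 31 + 30 + 31 + 31 + 30 + 31 + 30 + 31 + 31 + 29 + 31 + 30 + 31 + 30 + 31 + 31 + 30 + 31 + 30 + 31 + 31 + 28 + 31 + 30 + 31 + 30 + 31 + 31 = 926.

926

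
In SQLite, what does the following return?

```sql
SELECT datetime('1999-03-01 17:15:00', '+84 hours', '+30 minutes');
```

1999-03-05 05:45:00

+84 hours from 1999-03-01 17:15:00 is 1999-03-05 05:15:00 (crosses midnight).
+30 minutes from 1999-03-05 05:15:00 is 1999-03-05 05:45:00.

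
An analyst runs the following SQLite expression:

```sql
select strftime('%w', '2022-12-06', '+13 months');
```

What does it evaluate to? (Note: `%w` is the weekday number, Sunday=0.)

First apply '+13 months': 2022-12-06 → 2024-01-06.
2024-01-06 is a Saturday; with Sunday=0 that is 6.

6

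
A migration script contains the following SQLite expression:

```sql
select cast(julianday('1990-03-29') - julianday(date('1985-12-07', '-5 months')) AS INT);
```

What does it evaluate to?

Adding -5 months to 1985-12-07 gives 1985-07-07.
24 days remain in July 1985 after the 7th (31 − 7).
Full months from August 1985 through February 1990 contribute their day counts.
Then 29 days into March 1990.
Total: 24 + 31 + 30 + 31 + 30 + 31 + 31 + 28 + 31 + 30 + 31 + 30 + 31 + 31 + 30 + 31 + 30 + 31 + 31 + 28 + 31 + 30 + 31 + 30 + 31 + 31 + 30 + 31 + 30 + 31 + 31 + 29 + 31 + 30 + 31 + 30 + 31 + 31 + 30 + 31 + 30 + 31 + 31 + 28 + 31 + 30 + 31 + 30 + 31 + 31 + 30 + 31 + 30 + 31 + 31 + 28 + 29 = 1726.

1726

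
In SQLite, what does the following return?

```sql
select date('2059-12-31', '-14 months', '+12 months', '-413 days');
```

2058-09-13

Adding -14 months to 2059-12-31 gives 2058-10-31.
Adding +12 months to 2058-10-31 gives 2059-10-31.
Applying '-413 days' to 2059-10-31: counting 413 days back gives 2058-09-13.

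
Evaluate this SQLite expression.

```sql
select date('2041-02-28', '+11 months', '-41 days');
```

Adding +11 months to 2041-02-28 gives 2042-01-28.
Applying '-41 days' to 2042-01-28: counting 41 days back gives 2041-12-18.

2041-12-18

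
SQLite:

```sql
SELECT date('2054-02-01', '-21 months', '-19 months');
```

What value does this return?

Adding -21 months to 2054-02-01 gives 2052-05-01.
Adding -19 months to 2052-05-01 gives 2050-10-01.

2050-10-01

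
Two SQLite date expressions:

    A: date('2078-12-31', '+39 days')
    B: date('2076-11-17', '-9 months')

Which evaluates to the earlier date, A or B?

B

A = 2079-02-08.
B = 2076-02-17.
B is earlier.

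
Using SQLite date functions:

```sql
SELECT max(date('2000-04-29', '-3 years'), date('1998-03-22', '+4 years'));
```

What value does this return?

2002-03-22

date('2000-04-29', '-3 years') → 1997-04-29.
date('1998-03-22', '+4 years') → 2002-03-22.
Later of the two is 2002-03-22.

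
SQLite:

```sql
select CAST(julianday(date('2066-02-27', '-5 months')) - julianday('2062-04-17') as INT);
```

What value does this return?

Adding -5 months to 2066-02-27 gives 2065-09-27.
13 days remain in April 2062 after the 17th (30 − 17).
Full months from May 2062 through August 2065 contribute their day counts.
Then 27 days into September 2065.
Total: 13 + 31 + 30 + 31 + 31 + 30 + 31 + 30 + 31 + 31 + 28 + 31 + 30 + 31 + 30 + 31 + 31 + 30 + 31 + 30 + 31 + 31 + 29 + 31 + 30 + 31 + 30 + 31 + 31 + 30 + 31 + 30 + 31 + 31 + 28 + 31 + 30 + 31 + 30 + 31 + 31 + 27 = 1259.

1259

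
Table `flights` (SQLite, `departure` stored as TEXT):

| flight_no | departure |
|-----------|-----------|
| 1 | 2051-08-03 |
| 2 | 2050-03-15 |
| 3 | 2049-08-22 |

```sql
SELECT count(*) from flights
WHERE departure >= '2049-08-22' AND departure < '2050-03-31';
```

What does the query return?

2

Rows in [2049-08-22, 2050-03-31): 2050-03-15, 2049-08-22 → 2 rows.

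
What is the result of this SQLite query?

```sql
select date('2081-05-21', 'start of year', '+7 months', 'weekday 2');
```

`start of year` rewinds 2081-05-21 to 2081-01-01.
Adding +7 months to 2081-01-01 gives 2081-08-01.
`weekday 2` advances to the next Tuesday; 2081-08-01 is a Friday, so it moves forward to 2081-08-05.

2081-08-05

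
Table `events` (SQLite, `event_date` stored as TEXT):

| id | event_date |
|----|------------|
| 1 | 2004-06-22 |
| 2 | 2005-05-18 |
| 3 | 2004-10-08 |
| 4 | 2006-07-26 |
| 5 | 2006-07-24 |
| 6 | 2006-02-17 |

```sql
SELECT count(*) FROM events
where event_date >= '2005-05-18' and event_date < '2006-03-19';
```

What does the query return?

2

Rows in [2005-05-18, 2006-03-19): 2005-05-18, 2006-02-17 → 2 rows.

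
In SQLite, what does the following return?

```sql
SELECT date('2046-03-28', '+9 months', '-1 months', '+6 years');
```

2052-11-28

Adding +9 months to 2046-03-28 gives 2046-12-28.
Adding -1 month to 2046-12-28 gives 2046-11-28.
Adding +6 years to 2046-11-28 gives 2052-11-28.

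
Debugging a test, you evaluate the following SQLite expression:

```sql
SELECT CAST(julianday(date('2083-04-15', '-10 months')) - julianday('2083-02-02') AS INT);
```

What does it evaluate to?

-232

Adding -10 months to 2083-04-15 gives 2082-06-15.
15 days remain in June 2082 after the 15th (30 − 15).
Full months from July 2082 through January 2083 contribute their day counts.
Then 2 days into February 2083.
Total: 15 + 31 + 31 + 30 + 31 + 30 + 31 + 31 + 2 = 232.
The subtraction is earlier − later, so the result is −232 → -232.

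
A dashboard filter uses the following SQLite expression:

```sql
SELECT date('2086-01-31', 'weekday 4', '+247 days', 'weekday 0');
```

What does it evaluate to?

2086-10-06

`weekday 4` advances to the next Thursday; 2086-01-31 is already a Thursday, so it stays at 2086-01-31.
Applying '+247 days' to 2086-01-31: counting 247 days forward gives 2086-10-05.
`weekday 0` advances to the next Sunday; 2086-10-05 is a Saturday, so it moves forward to 2086-10-06.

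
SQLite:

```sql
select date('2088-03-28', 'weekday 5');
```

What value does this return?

2088-04-02

`weekday 5` advances to the next Friday; 2088-03-28 is a Sunday, so it moves forward to 2088-04-02.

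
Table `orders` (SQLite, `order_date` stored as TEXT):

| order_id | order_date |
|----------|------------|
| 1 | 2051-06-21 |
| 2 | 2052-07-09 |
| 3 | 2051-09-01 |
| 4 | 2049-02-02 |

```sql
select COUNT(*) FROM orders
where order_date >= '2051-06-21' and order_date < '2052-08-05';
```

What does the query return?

3

Rows in [2051-06-21, 2052-08-05): 2051-06-21, 2052-07-09, 2051-09-01 → 3 rows.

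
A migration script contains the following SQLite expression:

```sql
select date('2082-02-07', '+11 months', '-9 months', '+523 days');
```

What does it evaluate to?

Adding +11 months to 2082-02-07 gives 2083-01-07.
Adding -9 months to 2083-01-07 gives 2082-04-07.
Applying '+523 days' to 2082-04-07: counting 523 days forward gives 2083-09-12.

2083-09-12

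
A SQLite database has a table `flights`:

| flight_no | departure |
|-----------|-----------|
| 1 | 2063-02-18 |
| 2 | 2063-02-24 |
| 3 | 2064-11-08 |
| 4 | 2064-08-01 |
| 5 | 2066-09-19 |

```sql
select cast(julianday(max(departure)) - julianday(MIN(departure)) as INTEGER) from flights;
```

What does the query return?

1309

MIN = 2063-02-18, MAX = 2066-09-19.
10 days remain in February 2063 after the 18th (28 − 18).
Full months from March 2063 through August 2066 contribute their day counts.
Then 19 days into September 2066.
Total: 10 + 31 + 30 + 31 + 30 + 31 + 31 + 30 + 31 + 30 + 31 + 31 + 29 + 31 + 30 + 31 + 30 + 31 + 31 + 30 + 31 + 30 + 31 + 31 + 28 + 31 + 30 + 31 + 30 + 31 + 31 + 30 + 31 + 30 + 31 + 31 + 28 + 31 + 30 + 31 + 30 + 31 + 31 + 19 = 1309.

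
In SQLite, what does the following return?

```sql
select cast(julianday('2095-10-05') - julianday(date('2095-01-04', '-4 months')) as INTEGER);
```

396

Adding -4 months to 2095-01-04 gives 2094-09-04.
26 days remain in September 2094 after the 4th (30 − 4).
Full months from October 2094 through September 2095 contribute their day counts.
Then 5 days into October 2095.
Total: 26 + 31 + 30 + 31 + 31 + 28 + 31 + 30 + 31 + 30 + 31 + 31 + 30 + 5 = 396.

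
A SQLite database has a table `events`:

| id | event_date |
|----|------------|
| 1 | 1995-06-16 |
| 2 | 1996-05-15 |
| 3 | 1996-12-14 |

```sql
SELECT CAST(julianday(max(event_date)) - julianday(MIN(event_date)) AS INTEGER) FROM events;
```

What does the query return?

547

MIN = 1995-06-16, MAX = 1996-12-14.
14 days remain in June 1995 after the 16th (30 − 16).
Full months from July 1995 through November 1996 contribute their day counts.
Then 14 days into December 1996.
Total: 14 + 31 + 31 + 30 + 31 + 30 + 31 + 31 + 29 + 31 + 30 + 31 + 30 + 31 + 31 + 30 + 31 + 30 + 14 = 547.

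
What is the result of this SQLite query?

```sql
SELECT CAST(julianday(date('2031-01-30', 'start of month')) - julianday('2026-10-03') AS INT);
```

`start of month` rewinds 2031-01-30 to 2031-01-01.
28 days remain in October 2026 after the 3rd (31 − 3).
Full months from November 2026 through December 2030 contribute their day counts.
Then 1 day into January 2031.
Total: 28 + 30 + 31 + 31 + 28 + 31 + 30 + 31 + 30 + 31 + 31 + 30 + 31 + 30 + 31 + 31 + 29 + 31 + 30 + 31 + 30 + 31 + 31 + 30 + 31 + 30 + 31 + 31 + 28 + 31 + 30 + 31 + 30 + 31 + 31 + 30 + 31 + 30 + 31 + 31 + 28 + 31 + 30 + 31 + 30 + 31 + 31 + 30 + 31 + 30 + 31 + 1 = 1551.

1551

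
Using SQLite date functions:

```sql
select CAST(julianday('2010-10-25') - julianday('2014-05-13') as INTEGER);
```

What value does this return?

6 days remain in October 2010 after the 25th (31 − 25).
Full months from November 2010 through April 2014 contribute their day counts.
Then 13 days into May 2014.
Total: 6 + 30 + 31 + 31 + 28 + 31 + 30 + 31 + 30 + 31 + 31 + 30 + 31 + 30 + 31 + 31 + 29 + 31 + 30 + 31 + 30 + 31 + 31 + 30 + 31 + 30 + 31 + 31 + 28 + 31 + 30 + 31 + 30 + 31 + 31 + 30 + 31 + 30 + 31 + 31 + 28 + 31 + 30 + 13 = 1296.
The subtraction is earlier − later, so the result is −1296 → -1296.

-1296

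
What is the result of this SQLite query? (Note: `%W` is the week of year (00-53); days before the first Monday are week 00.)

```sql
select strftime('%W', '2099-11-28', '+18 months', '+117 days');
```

38

First apply '+18 months', '+117 days': 2099-11-28 → 2101-09-22.
2101-09-22 is a Thursday. SQLite's %W counts Mondays since the year started; the result is 38.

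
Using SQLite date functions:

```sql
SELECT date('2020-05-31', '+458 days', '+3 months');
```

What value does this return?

2021-12-01

Applying '+458 days' to 2020-05-31: counting 458 days forward gives 2021-09-01.
Adding +3 months to 2021-09-01 gives 2021-12-01.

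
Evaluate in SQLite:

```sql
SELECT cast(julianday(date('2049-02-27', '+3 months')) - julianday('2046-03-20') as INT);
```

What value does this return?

Adding +3 months to 2049-02-27 gives 2049-05-27.
11 days remain in March 2046 after the 20th (31 − 20).
Full months from April 2046 through April 2049 contribute their day counts.
Then 27 days into May 2049.
Total: 11 + 30 + 31 + 30 + 31 + 31 + 30 + 31 + 30 + 31 + 31 + 28 + 31 + 30 + 31 + 30 + 31 + 31 + 30 + 31 + 30 + 31 + 31 + 29 + 31 + 30 + 31 + 30 + 31 + 31 + 30 + 31 + 30 + 31 + 31 + 28 + 31 + 30 + 27 = 1164.

1164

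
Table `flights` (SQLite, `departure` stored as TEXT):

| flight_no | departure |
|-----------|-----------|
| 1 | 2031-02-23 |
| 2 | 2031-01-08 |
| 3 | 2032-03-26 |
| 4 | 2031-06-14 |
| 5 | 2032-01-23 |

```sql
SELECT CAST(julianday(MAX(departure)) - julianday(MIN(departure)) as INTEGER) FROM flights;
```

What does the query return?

MIN = 2031-01-08, MAX = 2032-03-26.
23 days remain in January 2031 after the 8th (31 − 8).
Full months from February 2031 through February 2032 contribute their day counts.
Then 26 days into March 2032.
Total: 23 + 28 + 31 + 30 + 31 + 30 + 31 + 31 + 30 + 31 + 30 + 31 + 31 + 29 + 26 = 443.

443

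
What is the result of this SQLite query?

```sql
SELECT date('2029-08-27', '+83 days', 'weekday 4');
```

Applying '+83 days' to 2029-08-27: counting 83 days forward gives 2029-11-18.
`weekday 4` advances to the next Thursday; 2029-11-18 is a Sunday, so it moves forward to 2029-11-22.

2029-11-22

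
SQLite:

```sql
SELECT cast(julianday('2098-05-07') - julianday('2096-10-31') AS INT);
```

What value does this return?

0 days remain in October 2096 after the 31st (31 − 31).
Full months from November 2096 through April 2098 contribute their day counts.
Then 7 days into May 2098.
Total: 0 + 30 + 31 + 31 + 28 + 31 + 30 + 31 + 30 + 31 + 31 + 30 + 31 + 30 + 31 + 31 + 28 + 31 + 30 + 7 = 553.

553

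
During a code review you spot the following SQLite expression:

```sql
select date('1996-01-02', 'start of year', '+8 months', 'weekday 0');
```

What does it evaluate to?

1996-09-01

`start of year` rewinds 1996-01-02 to 1996-01-01.
Adding +8 months to 1996-01-01 gives 1996-09-01.
`weekday 0` advances to the next Sunday; 1996-09-01 is already a Sunday, so it stays at 1996-09-01.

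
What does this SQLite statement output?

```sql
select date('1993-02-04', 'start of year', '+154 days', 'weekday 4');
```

`start of year` rewinds 1993-02-04 to 1993-01-01.
Applying '+154 days' to 1993-01-01: counting 154 days forward gives 1993-06-04.
`weekday 4` advances to the next Thursday; 1993-06-04 is a Friday, so it moves forward to 1993-06-10.

1993-06-10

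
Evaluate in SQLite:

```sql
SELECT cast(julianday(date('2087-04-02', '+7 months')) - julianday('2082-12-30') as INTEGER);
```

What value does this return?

1768

Adding +7 months to 2087-04-02 gives 2087-11-02.
1 day remains in December 2082 after the 30th (31 − 30).
Full months from January 2083 through October 2087 contribute their day counts.
Then 2 days into November 2087.
Total: 1 + 31 + 28 + 31 + 30 + 31 + 30 + 31 + 31 + 30 + 31 + 30 + 31 + 31 + 29 + 31 + 30 + 31 + 30 + 31 + 31 + 30 + 31 + 30 + 31 + 31 + 28 + 31 + 30 + 31 + 30 + 31 + 31 + 30 + 31 + 30 + 31 + 31 + 28 + 31 + 30 + 31 + 30 + 31 + 31 + 30 + 31 + 30 + 31 + 31 + 28 + 31 + 30 + 31 + 30 + 31 + 31 + 30 + 31 + 2 = 1768.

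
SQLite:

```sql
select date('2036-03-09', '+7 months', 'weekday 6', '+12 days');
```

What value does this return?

2036-10-23

Adding +7 months to 2036-03-09 gives 2036-10-09.
`weekday 6` advances to the next Saturday; 2036-10-09 is a Thursday, so it moves forward to 2036-10-11.
Advancing 12 more days within October lands on 2036-10-23.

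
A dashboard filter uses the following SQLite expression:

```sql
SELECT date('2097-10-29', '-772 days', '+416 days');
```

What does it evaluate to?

Applying '-772 days' to 2097-10-29: counting 772 days back gives 2095-09-18.
Applying '+416 days' to 2095-09-18: counting 416 days forward gives 2096-11-07.

2096-11-07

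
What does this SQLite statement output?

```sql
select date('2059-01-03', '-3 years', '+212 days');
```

Adding -3 years to 2059-01-03 gives 2056-01-03.
Applying '+212 days' to 2056-01-03: counting 212 days forward gives 2056-08-02.

2056-08-02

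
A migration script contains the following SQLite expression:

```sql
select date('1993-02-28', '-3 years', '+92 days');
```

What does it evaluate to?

1990-05-31

Adding -3 years to 1993-02-28 gives 1990-02-28.
Applying '+92 days' to 1990-02-28: counting 92 days forward gives 1990-05-31.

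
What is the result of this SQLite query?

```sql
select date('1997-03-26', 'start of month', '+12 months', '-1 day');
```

1998-02-28

`start of month` rewinds 1997-03-26 to 1997-03-01.
Adding +12 months to 1997-03-01 gives 1998-03-01.
Going back 1 day from 1998-03-01 reaches 1998-02-28 (last day of February, 28 days).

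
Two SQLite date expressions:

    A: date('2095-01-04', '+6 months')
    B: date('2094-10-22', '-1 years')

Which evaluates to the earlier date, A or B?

A = 2095-07-04.
B = 2093-10-22.
B is earlier.

B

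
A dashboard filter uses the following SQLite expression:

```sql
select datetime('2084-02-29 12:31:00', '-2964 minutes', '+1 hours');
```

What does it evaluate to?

2084-02-27 12:07:00

2964 minutes = 49h 24m; -2964 minutes from 2084-02-29 12:31:00 is 2084-02-27 11:07:00 (crosses midnight).
+1 hours from 2084-02-27 11:07:00 is 2084-02-27 12:07:00.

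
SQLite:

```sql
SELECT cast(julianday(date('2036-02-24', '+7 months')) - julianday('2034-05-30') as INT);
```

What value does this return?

848

Adding +7 months to 2036-02-24 gives 2036-09-24.
1 day remains in May 2034 after the 30th (31 − 30).
Full months from June 2034 through August 2036 contribute their day counts.
Then 24 days into September 2036.
Total: 1 + 30 + 31 + 31 + 30 + 31 + 30 + 31 + 31 + 28 + 31 + 30 + 31 + 30 + 31 + 31 + 30 + 31 + 30 + 31 + 31 + 29 + 31 + 30 + 31 + 30 + 31 + 31 + 24 = 848.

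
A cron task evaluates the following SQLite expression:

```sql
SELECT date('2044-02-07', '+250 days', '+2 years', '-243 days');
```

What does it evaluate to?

Applying '+250 days' to 2044-02-07: counting 250 days forward gives 2044-10-14.
Adding +2 years to 2044-10-14 gives 2046-10-14.
Applying '-243 days' to 2046-10-14: counting 243 days back gives 2046-02-13.

2046-02-13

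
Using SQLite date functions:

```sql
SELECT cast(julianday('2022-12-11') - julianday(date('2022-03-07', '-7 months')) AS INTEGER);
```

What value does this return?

491

Adding -7 months to 2022-03-07 gives 2021-08-07.
24 days remain in August 2021 after the 7th (31 − 7).
Full months from September 2021 through November 2022 contribute their day counts.
Then 11 days into December 2022.
Total: 24 + 30 + 31 + 30 + 31 + 31 + 28 + 31 + 30 + 31 + 30 + 31 + 31 + 30 + 31 + 30 + 11 = 491.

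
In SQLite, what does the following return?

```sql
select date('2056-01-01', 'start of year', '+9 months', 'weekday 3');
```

`start of year` rewinds 2056-01-01 to 2056-01-01.
Adding +9 months to 2056-01-01 gives 2056-10-01.
`weekday 3` advances to the next Wednesday; 2056-10-01 is a Sunday, so it moves forward to 2056-10-04.

2056-10-04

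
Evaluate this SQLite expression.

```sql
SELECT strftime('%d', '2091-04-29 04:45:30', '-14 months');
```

01

First apply '-14 months': 2091-04-29 04:45:30 → 2090-03-01 04:45:30.
`%d` extracts the 2-digit day of month: 01.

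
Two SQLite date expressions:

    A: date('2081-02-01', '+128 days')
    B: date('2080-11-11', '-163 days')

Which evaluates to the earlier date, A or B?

A = 2081-06-09.
B = 2080-06-01.
B is earlier.

B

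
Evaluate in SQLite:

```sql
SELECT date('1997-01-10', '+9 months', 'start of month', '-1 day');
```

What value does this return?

Adding +9 months to 1997-01-10 gives 1997-10-10.
`start of month` rewinds 1997-10-10 to 1997-10-01.
Going back 1 day from 1997-10-01 reaches 1997-09-30 (last day of September, 30 days).

1997-09-30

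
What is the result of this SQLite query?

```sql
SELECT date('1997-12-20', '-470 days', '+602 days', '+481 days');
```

Applying '-470 days' to 1997-12-20: counting 470 days back gives 1996-09-06.
Applying '+602 days' to 1996-09-06: counting 602 days forward gives 1998-05-01.
Applying '+481 days' to 1998-05-01: counting 481 days forward gives 1999-08-25.

1999-08-25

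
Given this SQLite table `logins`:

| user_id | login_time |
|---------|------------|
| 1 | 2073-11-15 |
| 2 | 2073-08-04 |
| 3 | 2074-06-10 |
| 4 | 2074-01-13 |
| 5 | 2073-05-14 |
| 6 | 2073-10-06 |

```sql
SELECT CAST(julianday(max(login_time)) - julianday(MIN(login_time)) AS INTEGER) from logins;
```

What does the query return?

392

MIN = 2073-05-14, MAX = 2074-06-10.
17 days remain in May 2073 after the 14th (31 − 14).
Full months from June 2073 through May 2074 contribute their day counts.
Then 10 days into June 2074.
Total: 17 + 30 + 31 + 31 + 30 + 31 + 30 + 31 + 31 + 28 + 31 + 30 + 31 + 10 = 392.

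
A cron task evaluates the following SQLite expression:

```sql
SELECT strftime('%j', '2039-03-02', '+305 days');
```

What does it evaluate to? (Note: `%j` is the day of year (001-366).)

001

First apply '+305 days': 2039-03-02 → 2040-01-01.
Day-of-year for 2040-01-01: days since 2040-01-01 inclusive = 1, zero-padded to 001.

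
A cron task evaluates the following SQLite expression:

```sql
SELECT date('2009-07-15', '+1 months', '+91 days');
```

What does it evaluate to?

2009-11-14

Adding +1 month to 2009-07-15 gives 2009-08-15.
Applying '+91 days' to 2009-08-15: counting 91 days forward gives 2009-11-14.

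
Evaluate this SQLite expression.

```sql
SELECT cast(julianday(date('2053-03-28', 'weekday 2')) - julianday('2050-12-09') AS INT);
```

`weekday 2` advances to the next Tuesday; 2053-03-28 is a Friday, so it moves forward to 2053-04-01.
22 days remain in December 2050 after the 9th (31 − 9).
Full months from January 2051 through March 2053 contribute their day counts.
Then 1 day into April 2053.
Total: 22 + 31 + 28 + 31 + 30 + 31 + 30 + 31 + 31 + 30 + 31 + 30 + 31 + 31 + 29 + 31 + 30 + 31 + 30 + 31 + 31 + 30 + 31 + 30 + 31 + 31 + 28 + 31 + 1 = 844.

844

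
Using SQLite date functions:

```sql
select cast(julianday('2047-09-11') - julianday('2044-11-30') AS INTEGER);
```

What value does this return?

1015

0 days remain in November 2044 after the 30th (30 − 30).
Full months from December 2044 through August 2047 contribute their day counts.
Then 11 days into September 2047.
Total: 0 + 31 + 31 + 28 + 31 + 30 + 31 + 30 + 31 + 31 + 30 + 31 + 30 + 31 + 31 + 28 + 31 + 30 + 31 + 30 + 31 + 31 + 30 + 31 + 30 + 31 + 31 + 28 + 31 + 30 + 31 + 30 + 31 + 31 + 11 = 1015.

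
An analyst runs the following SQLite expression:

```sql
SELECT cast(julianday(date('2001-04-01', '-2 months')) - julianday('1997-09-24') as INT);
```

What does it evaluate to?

1226

Adding -2 months to 2001-04-01 gives 2001-02-01.
6 days remain in September 1997 after the 24th (30 − 24).
Full months from October 1997 through January 2001 contribute their day counts.
Then 1 day into February 2001.
Total: 6 + 31 + 30 + 31 + 31 + 28 + 31 + 30 + 31 + 30 + 31 + 31 + 30 + 31 + 30 + 31 + 31 + 28 + 31 + 30 + 31 + 30 + 31 + 31 + 30 + 31 + 30 + 31 + 31 + 29 + 31 + 30 + 31 + 30 + 31 + 31 + 30 + 31 + 30 + 31 + 31 + 1 = 1226.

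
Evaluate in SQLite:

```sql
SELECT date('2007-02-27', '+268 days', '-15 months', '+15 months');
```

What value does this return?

2007-11-22

Applying '+268 days' to 2007-02-27: counting 268 days forward gives 2007-11-22.
Adding -15 months to 2007-11-22 gives 2006-08-22.
Adding +15 months to 2006-08-22 gives 2007-11-22.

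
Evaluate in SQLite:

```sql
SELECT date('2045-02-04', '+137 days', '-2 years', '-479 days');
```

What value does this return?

Applying '+137 days' to 2045-02-04: counting 137 days forward gives 2045-06-21.
Adding -2 years to 2045-06-21 gives 2043-06-21.
Applying '-479 days' to 2043-06-21: counting 479 days back gives 2042-02-27.

2042-02-27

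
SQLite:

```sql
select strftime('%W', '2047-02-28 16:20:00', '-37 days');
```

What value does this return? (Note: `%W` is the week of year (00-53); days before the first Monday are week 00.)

First apply '-37 days': 2047-02-28 16:20:00 → 2047-01-22 16:20:00.
2047-01-22 is a Tuesday. SQLite's %W counts Mondays since the year started; the result is 03.

03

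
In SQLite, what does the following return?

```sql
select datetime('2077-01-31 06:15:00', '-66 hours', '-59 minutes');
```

2077-01-28 11:16:00

-66 hours from 2077-01-31 06:15:00 is 2077-01-28 12:15:00 (crosses midnight).
-59 minutes from 2077-01-28 12:15:00 is 2077-01-28 11:16:00.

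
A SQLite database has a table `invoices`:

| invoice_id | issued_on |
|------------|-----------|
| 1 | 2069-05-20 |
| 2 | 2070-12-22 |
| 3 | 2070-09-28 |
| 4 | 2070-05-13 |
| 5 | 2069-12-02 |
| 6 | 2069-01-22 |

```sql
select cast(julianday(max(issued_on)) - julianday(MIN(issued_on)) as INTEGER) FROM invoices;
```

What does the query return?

MIN = 2069-01-22, MAX = 2070-12-22.
9 days remain in January 2069 after the 22nd (31 − 22).
Full months from February 2069 through November 2070 contribute their day counts.
Then 22 days into December 2070.
Total: 9 + 28 + 31 + 30 + 31 + 30 + 31 + 31 + 30 + 31 + 30 + 31 + 31 + 28 + 31 + 30 + 31 + 30 + 31 + 31 + 30 + 31 + 30 + 22 = 699.

699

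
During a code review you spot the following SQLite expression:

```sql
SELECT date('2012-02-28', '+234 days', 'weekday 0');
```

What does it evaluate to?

Applying '+234 days' to 2012-02-28: counting 234 days forward gives 2012-10-19.
`weekday 0` advances to the next Sunday; 2012-10-19 is a Friday, so it moves forward to 2012-10-21.

2012-10-21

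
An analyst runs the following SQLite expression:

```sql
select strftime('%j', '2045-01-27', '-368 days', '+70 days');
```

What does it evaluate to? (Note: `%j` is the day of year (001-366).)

095

First apply '-368 days', '+70 days': 2045-01-27 → 2044-04-04.
Day-of-year for 2044-04-04: days since 2044-01-01 inclusive = 95, zero-padded to 095.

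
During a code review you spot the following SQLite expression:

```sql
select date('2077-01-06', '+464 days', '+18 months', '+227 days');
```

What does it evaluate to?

2080-05-29

Applying '+464 days' to 2077-01-06: counting 464 days forward gives 2078-04-15.
Adding +18 months to 2078-04-15 gives 2079-10-15.
Applying '+227 days' to 2079-10-15: counting 227 days forward gives 2080-05-29.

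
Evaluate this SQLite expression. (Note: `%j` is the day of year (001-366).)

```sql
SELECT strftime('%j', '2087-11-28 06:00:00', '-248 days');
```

First apply '-248 days': 2087-11-28 06:00:00 → 2087-03-25 06:00:00.
Day-of-year for 2087-03-25: days since 2087-01-01 inclusive = 84, zero-padded to 084.

084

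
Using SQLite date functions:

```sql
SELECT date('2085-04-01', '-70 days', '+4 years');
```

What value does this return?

2089-01-21

Applying '-70 days' to 2085-04-01: counting 70 days back gives 2085-01-21.
Adding +4 years to 2085-01-21 gives 2089-01-21.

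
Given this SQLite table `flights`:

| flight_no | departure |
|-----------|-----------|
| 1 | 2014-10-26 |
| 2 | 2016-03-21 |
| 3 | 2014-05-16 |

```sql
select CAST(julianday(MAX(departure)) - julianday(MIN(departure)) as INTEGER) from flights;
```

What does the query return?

MIN = 2014-05-16, MAX = 2016-03-21.
15 days remain in May 2014 after the 16th (31 − 16).
Full months from June 2014 through February 2016 contribute their day counts.
Then 21 days into March 2016.
Total: 15 + 30 + 31 + 31 + 30 + 31 + 30 + 31 + 31 + 28 + 31 + 30 + 31 + 30 + 31 + 31 + 30 + 31 + 30 + 31 + 31 + 29 + 21 = 675.

675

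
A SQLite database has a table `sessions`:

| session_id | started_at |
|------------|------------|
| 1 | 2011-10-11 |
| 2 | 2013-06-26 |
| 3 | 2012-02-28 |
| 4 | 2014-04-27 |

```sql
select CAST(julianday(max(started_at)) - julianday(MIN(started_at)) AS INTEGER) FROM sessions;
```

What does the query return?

929

MIN = 2011-10-11, MAX = 2014-04-27.
20 days remain in October 2011 after the 11th (31 − 11).
Full months from November 2011 through March 2014 contribute their day counts.
Then 27 days into April 2014.
Total: 20 + 30 + 31 + 31 + 29 + 31 + 30 + 31 + 30 + 31 + 31 + 30 + 31 + 30 + 31 + 31 + 28 + 31 + 30 + 31 + 30 + 31 + 31 + 30 + 31 + 30 + 31 + 31 + 28 + 31 + 27 = 929.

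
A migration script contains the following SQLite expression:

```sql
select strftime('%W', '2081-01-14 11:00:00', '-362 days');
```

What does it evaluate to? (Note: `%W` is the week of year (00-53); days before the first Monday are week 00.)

First apply '-362 days': 2081-01-14 11:00:00 → 2080-01-18 11:00:00.
2080-01-18 is a Thursday. SQLite's %W counts Mondays since the year started; the result is 03.

03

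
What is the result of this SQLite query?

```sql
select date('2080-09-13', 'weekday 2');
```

`weekday 2` advances to the next Tuesday; 2080-09-13 is a Friday, so it moves forward to 2080-09-17.

2080-09-17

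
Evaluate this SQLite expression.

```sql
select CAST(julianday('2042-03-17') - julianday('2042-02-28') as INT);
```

17

0 days remain in February 2042 after the 28th (28 − 28).
Then 17 days into March 2042.
Total: 0 + 17 = 17.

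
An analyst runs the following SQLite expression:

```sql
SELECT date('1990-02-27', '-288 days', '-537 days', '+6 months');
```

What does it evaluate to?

Applying '-288 days' to 1990-02-27: counting 288 days back gives 1989-05-15.
Applying '-537 days' to 1989-05-15: counting 537 days back gives 1987-11-25.
Adding +6 months to 1987-11-25 gives 1988-05-25.

1988-05-25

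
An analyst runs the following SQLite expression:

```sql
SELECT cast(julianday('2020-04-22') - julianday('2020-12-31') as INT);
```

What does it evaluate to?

8 days remain in April 2020 after the 22nd (30 − 22).
Full months from May 2020 through November 2020 contribute their day counts.
Then 31 days into December 2020.
Total: 8 + 31 + 30 + 31 + 31 + 30 + 31 + 30 + 31 = 253.
The subtraction is earlier − later, so the result is −253 → -253.

-253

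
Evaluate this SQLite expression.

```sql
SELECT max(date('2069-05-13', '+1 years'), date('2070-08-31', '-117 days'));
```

2070-05-13

date('2069-05-13', '+1 years') → 2070-05-13.
date('2070-08-31', '-117 days') → 2070-05-06.
Later of the two is 2070-05-13.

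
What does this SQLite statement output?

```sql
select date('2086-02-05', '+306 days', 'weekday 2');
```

2086-12-10

Applying '+306 days' to 2086-02-05: counting 306 days forward gives 2086-12-08.
`weekday 2` advances to the next Tuesday; 2086-12-08 is a Sunday, so it moves forward to 2086-12-10.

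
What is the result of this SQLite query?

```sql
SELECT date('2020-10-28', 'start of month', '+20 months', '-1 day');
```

2022-05-31

`start of month` rewinds 2020-10-28 to 2020-10-01.
Adding +20 months to 2020-10-01 gives 2022-06-01.
Going back 1 day from 2022-06-01 reaches 2022-05-31 (last day of May, 31 days).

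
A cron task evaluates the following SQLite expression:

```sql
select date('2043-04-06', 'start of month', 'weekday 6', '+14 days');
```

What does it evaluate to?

`start of month` rewinds 2043-04-06 to 2043-04-01.
`weekday 6` advances to the next Saturday; 2043-04-01 is a Wednesday, so it moves forward to 2043-04-04.
Advancing 14 more days within April lands on 2043-04-18.

2043-04-18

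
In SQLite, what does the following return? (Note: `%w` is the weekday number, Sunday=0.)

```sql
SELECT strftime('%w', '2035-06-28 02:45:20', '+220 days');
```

First apply '+220 days': 2035-06-28 02:45:20 → 2036-02-03 02:45:20.
2036-02-03 is a Sunday; with Sunday=0 that is 0.

0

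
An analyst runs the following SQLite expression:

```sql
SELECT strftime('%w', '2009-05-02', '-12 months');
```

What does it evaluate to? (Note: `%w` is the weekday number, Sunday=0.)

First apply '-12 months': 2009-05-02 → 2008-05-02.
2008-05-02 is a Friday; with Sunday=0 that is 5.

5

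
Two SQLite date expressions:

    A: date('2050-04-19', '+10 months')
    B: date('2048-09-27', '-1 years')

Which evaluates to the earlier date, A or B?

A = 2051-02-19.
B = 2047-09-27.
B is earlier.

B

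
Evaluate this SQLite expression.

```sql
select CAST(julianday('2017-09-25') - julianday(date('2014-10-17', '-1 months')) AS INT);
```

1104

Adding -1 month to 2014-10-17 gives 2014-09-17.
13 days remain in September 2014 after the 17th (30 − 17).
Full months from October 2014 through August 2017 contribute their day counts.
Then 25 days into September 2017.
Total: 13 + 31 + 30 + 31 + 31 + 28 + 31 + 30 + 31 + 30 + 31 + 31 + 30 + 31 + 30 + 31 + 31 + 29 + 31 + 30 + 31 + 30 + 31 + 31 + 30 + 31 + 30 + 31 + 31 + 28 + 31 + 30 + 31 + 30 + 31 + 31 + 25 = 1104.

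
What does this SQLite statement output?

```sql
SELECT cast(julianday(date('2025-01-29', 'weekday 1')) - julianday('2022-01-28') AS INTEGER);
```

1102

`weekday 1` advances to the next Monday; 2025-01-29 is a Wednesday, so it moves forward to 2025-02-03.
3 days remain in January 2022 after the 28th (31 − 28).
Full months from February 2022 through January 2025 contribute their day counts.
Then 3 days into February 2025.
Total: 3 + 28 + 31 + 30 + 31 + 30 + 31 + 31 + 30 + 31 + 30 + 31 + 31 + 28 + 31 + 30 + 31 + 30 + 31 + 31 + 30 + 31 + 30 + 31 + 31 + 29 + 31 + 30 + 31 + 30 + 31 + 31 + 30 + 31 + 30 + 31 + 31 + 3 = 1102.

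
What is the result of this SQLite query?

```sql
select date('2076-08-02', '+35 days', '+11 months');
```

August 2076 has 31 days; 29 remain after the 2nd, so 30 days reach 2076-09-01.
Advancing 5 more days within September lands on 2076-09-06.
Adding +11 months to 2076-09-06 gives 2077-08-06.

2077-08-06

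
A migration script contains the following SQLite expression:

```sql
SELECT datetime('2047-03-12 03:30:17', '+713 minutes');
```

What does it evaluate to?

713 minutes = 11h 53m; +713 minutes from 2047-03-12 03:30:17 is 2047-03-12 15:23:17.

2047-03-12 15:23:17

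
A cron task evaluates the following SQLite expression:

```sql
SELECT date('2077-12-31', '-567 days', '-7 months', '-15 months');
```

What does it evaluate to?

2074-08-12

Applying '-567 days' to 2077-12-31: counting 567 days back gives 2076-06-12.
Adding -7 months to 2076-06-12 gives 2075-11-12.
Adding -15 months to 2075-11-12 gives 2074-08-12.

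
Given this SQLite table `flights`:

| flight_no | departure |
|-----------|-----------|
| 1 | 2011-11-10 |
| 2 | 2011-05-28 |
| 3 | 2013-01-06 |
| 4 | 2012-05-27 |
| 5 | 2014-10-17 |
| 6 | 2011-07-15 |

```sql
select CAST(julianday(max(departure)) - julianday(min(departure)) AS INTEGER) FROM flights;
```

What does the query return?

1238

MIN = 2011-05-28, MAX = 2014-10-17.
3 days remain in May 2011 after the 28th (31 − 28).
Full months from June 2011 through September 2014 contribute their day counts.
Then 17 days into October 2014.
Total: 3 + 30 + 31 + 31 + 30 + 31 + 30 + 31 + 31 + 29 + 31 + 30 + 31 + 30 + 31 + 31 + 30 + 31 + 30 + 31 + 31 + 28 + 31 + 30 + 31 + 30 + 31 + 31 + 30 + 31 + 30 + 31 + 31 + 28 + 31 + 30 + 31 + 30 + 31 + 31 + 30 + 17 = 1238.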